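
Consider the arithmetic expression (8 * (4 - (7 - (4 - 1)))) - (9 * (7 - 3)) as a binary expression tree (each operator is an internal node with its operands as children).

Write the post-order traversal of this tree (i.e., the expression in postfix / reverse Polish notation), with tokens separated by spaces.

8 4 7 4 1 - - - * 9 7 3 - * -

Post-order on an expression tree gives postfix notation: for each operator, emit left operand, right operand, then the operator.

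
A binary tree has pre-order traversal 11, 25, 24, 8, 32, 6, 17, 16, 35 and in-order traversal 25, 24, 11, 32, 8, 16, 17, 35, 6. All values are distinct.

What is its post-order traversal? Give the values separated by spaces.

24 25 32 16 35 17 6 8 11

The first element of pre-order is the root; it splits in-order into left and right subtrees.
Root 11: left subtree has 2 nodes {25, 24}, right has 6 {32, 8, 16, 17, 35, 6}.
  Root 25: left subtree has 0 nodes { }, right has 1 {24}.
  Root 8: left subtree has 1 node {32}, right has 4 {16, 17, 35, 6}.
    Root 6: left subtree has 3 nodes {16, 17, 35}, right has 0 { }.
      Root 17: left subtree has 1 node {16}, right has 1 {35}.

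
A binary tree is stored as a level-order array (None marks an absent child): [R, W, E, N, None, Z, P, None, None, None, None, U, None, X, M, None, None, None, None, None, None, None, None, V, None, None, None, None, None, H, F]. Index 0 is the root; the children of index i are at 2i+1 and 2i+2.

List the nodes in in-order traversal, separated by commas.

In-order visits the left subtree, then the node, then the right subtree.
At R: go left to W.
  At W: go left to N.
    N is a leaf — visit N.
  Visit W.
  At W: no right child.
Visit R.
At R: go right to E.
  At E: go left to Z.
    At Z: go left to U.
      At U: go left to V.
        V is a leaf — visit V.
      Visit U.
      At U: no right child.
    Visit Z.
    At Z: no right child.
  Visit E.
  At E: go right to P.
    At P: go left to X.
      X is a leaf — visit X.
    Visit P.
    At P: go right to M.
      At M: go left to H.
        H is a leaf — visit H.
      Visit M.
      At M: go right to F.
        F is a leaf — visit F.

N, W, R, V, U, Z, E, X, P, H, M, F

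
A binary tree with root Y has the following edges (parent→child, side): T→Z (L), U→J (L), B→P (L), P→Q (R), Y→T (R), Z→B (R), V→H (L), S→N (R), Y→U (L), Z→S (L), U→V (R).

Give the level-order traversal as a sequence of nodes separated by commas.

Level-order visits nodes level by level from the root, left to right within each level.
Level 0: Y
Level 1: U, T
Level 2: J, V, Z
Level 3: H, S, B
Level 4: N, P
Level 5: Q

Y, U, T, J, V, Z, H, S, B, N, P, Q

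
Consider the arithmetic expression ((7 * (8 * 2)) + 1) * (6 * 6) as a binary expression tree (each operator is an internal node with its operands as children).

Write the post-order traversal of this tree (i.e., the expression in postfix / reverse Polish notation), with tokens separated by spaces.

7 8 2 * * 1 + 6 6 * *

Post-order on an expression tree gives postfix notation: for each operator, emit left operand, right operand, then the operator.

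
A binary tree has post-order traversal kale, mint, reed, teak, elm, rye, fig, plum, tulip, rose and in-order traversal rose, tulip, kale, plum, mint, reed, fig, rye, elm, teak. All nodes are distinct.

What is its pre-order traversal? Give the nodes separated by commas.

The last element of post-order is the root; it splits in-order into left and right subtrees.
Root rose: left subtree has 0 nodes { }, right has 9 {tulip, kale, plum, mint, reed, fig, rye, elm, teak}.
  Root tulip: left subtree has 0 nodes { }, right has 8 {kale, plum, mint, reed, fig, rye, elm, teak}.
    Root plum: left subtree has 1 node {kale}, right has 6 {mint, reed, fig, rye, elm, teak}.
      Root fig: left subtree has 2 nodes {mint, reed}, right has 3 {rye, elm, teak}.
        Root reed: left subtree has 1 node {mint}, right has 0 { }.
        Root rye: left subtree has 0 nodes { }, right has 2 {elm, teak}.
          Root elm: left subtree has 0 nodes { }, right has 1 {teak}.

rose, tulip, plum, kale, fig, reed, mint, rye, elm, teak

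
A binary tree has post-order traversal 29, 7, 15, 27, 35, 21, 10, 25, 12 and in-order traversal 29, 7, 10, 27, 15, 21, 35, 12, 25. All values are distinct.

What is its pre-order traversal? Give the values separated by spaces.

12 10 7 29 21 27 15 35 25

The last element of post-order is the root; it splits in-order into left and right subtrees.
Root 12: left subtree has 7 nodes {29, 7, 10, 27, 15, 21, 35}, right has 1 {25}.
  Root 10: left subtree has 2 nodes {29, 7}, right has 4 {27, 15, 21, 35}.
    Root 7: left subtree has 1 node {29}, right has 0 { }.
    Root 21: left subtree has 2 nodes {27, 15}, right has 1 {35}.
      Root 27: left subtree has 0 nodes { }, right has 1 {15}.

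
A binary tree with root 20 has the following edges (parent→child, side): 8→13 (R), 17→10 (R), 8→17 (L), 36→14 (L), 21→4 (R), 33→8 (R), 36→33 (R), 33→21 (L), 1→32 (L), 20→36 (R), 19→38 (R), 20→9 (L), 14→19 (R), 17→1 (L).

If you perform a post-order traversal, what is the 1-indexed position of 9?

1

Post-order visits the left subtree, then the right subtree, then the node.
At 20: go left to 9.
  9 is a leaf — visit 9.
At 20: go right to 36.
  At 36: go left to 14.
    At 14: no left child.
    At 14: go right to 19.
      At 19: no left child.
      At 19: go right to 38.
        38 is a leaf — visit 38.
      Visit 19.
    Visit 14.
  At 36: go right to 33.
    At 33: go left to 21.
      At 21: no left child.
      At 21: go right to 4.
        4 is a leaf — visit 4.
      Visit 21.
    At 33: go right to 8.
      At 8: go left to 17.
        At 17: go left to 1.
          At 1: go left to 32.
            32 is a leaf — visit 32.
          At 1: no right child.
          Visit 1.
        At 17: go right to 10.
          10 is a leaf — visit 10.
        Visit 17.
      At 8: go right to 13.
        13 is a leaf — visit 13.
      Visit 8.
    Visit 33.
  Visit 36.
Visit 20.
Full post-order sequence: 9, 38, 19, 14, 4, 21, 32, 1, 10, 17, 13, 8, 33, 36, 20.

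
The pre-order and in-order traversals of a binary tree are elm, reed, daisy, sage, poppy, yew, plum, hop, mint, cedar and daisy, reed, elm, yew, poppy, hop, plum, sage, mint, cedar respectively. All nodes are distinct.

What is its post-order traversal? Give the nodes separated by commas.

The first element of pre-order is the root; it splits in-order into left and right subtrees.
Root elm: left subtree has 2 nodes {daisy, reed}, right has 7 {yew, poppy, hop, plum, sage, mint, cedar}.
  Root reed: left subtree has 1 node {daisy}, right has 0 { }.
  Root sage: left subtree has 4 nodes {yew, poppy, hop, plum}, right has 2 {mint, cedar}.
    Root poppy: left subtree has 1 node {yew}, right has 2 {hop, plum}.
      Root plum: left subtree has 1 node {hop}, right has 0 { }.
    Root mint: left subtree has 0 nodes { }, right has 1 {cedar}.

daisy, reed, yew, hop, plum, poppy, cedar, mint, sage, elm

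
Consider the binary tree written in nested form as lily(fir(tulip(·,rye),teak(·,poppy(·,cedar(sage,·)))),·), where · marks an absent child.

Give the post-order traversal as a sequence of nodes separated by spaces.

rye tulip sage cedar poppy teak fir lily

Post-order visits the left subtree, then the right subtree, then the node.
At lily: go left to fir.
  At fir: go left to tulip.
    At tulip: no left child.
    At tulip: go right to rye.
      rye is a leaf — visit rye.
    Visit tulip.
  At fir: go right to teak.
    At teak: no left child.
    At teak: go right to poppy.
      At poppy: no left child.
      At poppy: go right to cedar.
        At cedar: go left to sage.
          sage is a leaf — visit sage.
        At cedar: no right child.
        Visit cedar.
      Visit poppy.
    Visit teak.
  Visit fir.
At lily: no right child.
Visit lily.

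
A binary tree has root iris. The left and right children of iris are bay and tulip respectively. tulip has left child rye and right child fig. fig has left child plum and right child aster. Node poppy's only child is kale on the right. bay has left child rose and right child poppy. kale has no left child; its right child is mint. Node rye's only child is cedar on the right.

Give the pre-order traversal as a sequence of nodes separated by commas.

Pre-order visits the node, then its left subtree, then its right subtree.
Visit iris.
At iris: go left to bay.
  Visit bay.
  At bay: go left to rose.
    rose is a leaf — visit rose.
  At bay: go right to poppy.
    Visit poppy.
    At poppy: no left child.
    At poppy: go right to kale.
      Visit kale.
      At kale: no left child.
      At kale: go right to mint.
        mint is a leaf — visit mint.
At iris: go right to tulip.
  Visit tulip.
  At tulip: go left to rye.
    Visit rye.
    At rye: no left child.
    At rye: go right to cedar.
      cedar is a leaf — visit cedar.
  At tulip: go right to fig.
    Visit fig.
    At fig: go left to plum.
      plum is a leaf — visit plum.
    At fig: go right to aster.
      aster is a leaf — visit aster.

iris, bay, rose, poppy, kale, mint, tulip, rye, cedar, fig, plum, aster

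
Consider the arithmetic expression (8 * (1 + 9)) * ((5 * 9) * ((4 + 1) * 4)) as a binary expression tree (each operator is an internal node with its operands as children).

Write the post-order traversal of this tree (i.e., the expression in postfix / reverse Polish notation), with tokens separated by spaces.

Post-order on an expression tree gives postfix notation: for each operator, emit left operand, right operand, then the operator.

8 1 9 + * 5 9 * 4 1 + 4 * * *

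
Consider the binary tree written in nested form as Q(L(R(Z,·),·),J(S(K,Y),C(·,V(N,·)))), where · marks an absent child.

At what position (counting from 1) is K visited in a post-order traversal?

4

Post-order visits the left subtree, then the right subtree, then the node.
At Q: go left to L.
  At L: go left to R.
    At R: go left to Z.
      Z is a leaf — visit Z.
    At R: no right child.
    Visit R.
  At L: no right child.
  Visit L.
At Q: go right to J.
  At J: go left to S.
    At S: go left to K.
      K is a leaf — visit K.
    At S: go right to Y.
      Y is a leaf — visit Y.
    Visit S.
  At J: go right to C.
    At C: no left child.
    At C: go right to V.
      At V: go left to N.
        N is a leaf — visit N.
      At V: no right child.
      Visit V.
    Visit C.
  Visit J.
Visit Q.
Full post-order sequence: Z, R, L, K, Y, S, N, V, C, J, Q.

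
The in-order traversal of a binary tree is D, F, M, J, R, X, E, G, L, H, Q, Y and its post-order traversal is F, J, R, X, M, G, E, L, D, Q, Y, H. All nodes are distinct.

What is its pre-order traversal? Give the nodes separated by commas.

H, D, L, E, M, F, X, R, J, G, Y, Q

The last element of post-order is the root; it splits in-order into left and right subtrees.
Root H: left subtree has 9 nodes {D, F, M, J, R, X, E, G, L}, right has 2 {Q, Y}.
  Root D: left subtree has 0 nodes { }, right has 8 {F, M, J, R, X, E, G, L}.
    Root L: left subtree has 7 nodes {F, M, J, R, X, E, G}, right has 0 { }.
      Root E: left subtree has 5 nodes {F, M, J, R, X}, right has 1 {G}.
        Root M: left subtree has 1 node {F}, right has 3 {J, R, X}.
          Root X: left subtree has 2 nodes {J, R}, right has 0 { }.
            Root R: left subtree has 1 node {J}, right has 0 { }.
  Root Y: left subtree has 1 node {Q}, right has 0 { }.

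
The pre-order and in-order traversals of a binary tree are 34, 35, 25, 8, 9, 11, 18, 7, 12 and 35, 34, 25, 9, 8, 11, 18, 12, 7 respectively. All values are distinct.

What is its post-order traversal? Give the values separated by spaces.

The first element of pre-order is the root; it splits in-order into left and right subtrees.
Root 34: left subtree has 1 node {35}, right has 7 {25, 9, 8, 11, 18, 12, 7}.
  Root 25: left subtree has 0 nodes { }, right has 6 {9, 8, 11, 18, 12, 7}.
    Root 8: left subtree has 1 node {9}, right has 4 {11, 18, 12, 7}.
      Root 11: left subtree has 0 nodes { }, right has 3 {18, 12, 7}.
        Root 18: left subtree has 0 nodes { }, right has 2 {12, 7}.
          Root 7: left subtree has 1 node {12}, right has 0 { }.

35 9 12 7 18 11 8 25 34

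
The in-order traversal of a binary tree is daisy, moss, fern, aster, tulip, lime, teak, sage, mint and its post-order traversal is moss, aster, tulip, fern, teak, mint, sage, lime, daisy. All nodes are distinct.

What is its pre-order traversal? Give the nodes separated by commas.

The last element of post-order is the root; it splits in-order into left and right subtrees.
Root daisy: left subtree has 0 nodes { }, right has 8 {moss, fern, aster, tulip, lime, teak, sage, mint}.
  Root lime: left subtree has 4 nodes {moss, fern, aster, tulip}, right has 3 {teak, sage, mint}.
    Root fern: left subtree has 1 node {moss}, right has 2 {aster, tulip}.
      Root tulip: left subtree has 1 node {aster}, right has 0 { }.
    Root sage: left subtree has 1 node {teak}, right has 1 {mint}.

daisy, lime, fern, moss, tulip, aster, sage, teak, mint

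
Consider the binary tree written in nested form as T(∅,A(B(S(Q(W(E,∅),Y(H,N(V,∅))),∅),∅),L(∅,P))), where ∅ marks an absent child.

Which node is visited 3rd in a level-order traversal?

B

Level-order visits nodes level by level from the root, left to right within each level.
Level 0: T
Level 1: A
Level 2: B, L
Level 3: S, P
Level 4: Q
Level 5: W, Y
Level 6: E, H, N
Level 7: V
Full level-order sequence: T, A, B, L, S, P, Q, W, Y, E, H, N, V.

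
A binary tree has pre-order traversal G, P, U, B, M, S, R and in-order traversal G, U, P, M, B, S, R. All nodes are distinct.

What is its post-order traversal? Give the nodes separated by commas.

U, M, R, S, B, P, G

The first element of pre-order is the root; it splits in-order into left and right subtrees.
Root G: left subtree has 0 nodes { }, right has 6 {U, P, M, B, S, R}.
  Root P: left subtree has 1 node {U}, right has 4 {M, B, S, R}.
    Root B: left subtree has 1 node {M}, right has 2 {S, R}.
      Root S: left subtree has 0 nodes { }, right has 1 {R}.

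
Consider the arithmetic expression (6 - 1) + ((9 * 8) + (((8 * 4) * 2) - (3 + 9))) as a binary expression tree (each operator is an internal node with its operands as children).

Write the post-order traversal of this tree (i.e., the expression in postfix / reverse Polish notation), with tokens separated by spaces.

6 1 - 9 8 * 8 4 * 2 * 3 9 + - + +

Post-order on an expression tree gives postfix notation: for each operator, emit left operand, right operand, then the operator.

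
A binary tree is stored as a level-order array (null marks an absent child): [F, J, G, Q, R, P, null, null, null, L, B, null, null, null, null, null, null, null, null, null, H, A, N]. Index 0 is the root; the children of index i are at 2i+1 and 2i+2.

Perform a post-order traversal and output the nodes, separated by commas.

Q, H, L, A, N, B, R, J, P, G, F

Post-order visits the left subtree, then the right subtree, then the node.
At F: go left to J.
  At J: go left to Q.
    Q is a leaf — visit Q.
  At J: go right to R.
    At R: go left to L.
      At L: no left child.
      At L: go right to H.
        H is a leaf — visit H.
      Visit L.
    At R: go right to B.
      At B: go left to A.
        A is a leaf — visit A.
      At B: go right to N.
        N is a leaf — visit N.
      Visit B.
    Visit R.
  Visit J.
At F: go right to G.
  At G: go left to P.
    P is a leaf — visit P.
  At G: no right child.
  Visit G.
Visit F.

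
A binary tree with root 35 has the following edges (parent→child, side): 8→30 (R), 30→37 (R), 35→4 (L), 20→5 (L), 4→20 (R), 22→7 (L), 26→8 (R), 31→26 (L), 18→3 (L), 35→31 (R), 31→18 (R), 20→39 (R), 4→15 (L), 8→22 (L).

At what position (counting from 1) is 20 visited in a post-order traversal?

4

Post-order visits the left subtree, then the right subtree, then the node.
At 35: go left to 4.
  At 4: go left to 15.
    15 is a leaf — visit 15.
  At 4: go right to 20.
    At 20: go left to 5.
      5 is a leaf — visit 5.
    At 20: go right to 39.
      39 is a leaf — visit 39.
    Visit 20.
  Visit 4.
At 35: go right to 31.
  At 31: go left to 26.
    At 26: no left child.
    At 26: go right to 8.
      At 8: go left to 22.
        At 22: go left to 7.
          7 is a leaf — visit 7.
        At 22: no right child.
        Visit 22.
      At 8: go right to 30.
        At 30: no left child.
        At 30: go right to 37.
          37 is a leaf — visit 37.
        Visit 30.
      Visit 8.
    Visit 26.
  At 31: go right to 18.
    At 18: go left to 3.
      3 is a leaf — visit 3.
    At 18: no right child.
    Visit 18.
  Visit 31.
Visit 35.
Full post-order sequence: 15, 5, 39, 20, 4, 7, 22, 37, 30, 8, 26, 3, 18, 31, 35.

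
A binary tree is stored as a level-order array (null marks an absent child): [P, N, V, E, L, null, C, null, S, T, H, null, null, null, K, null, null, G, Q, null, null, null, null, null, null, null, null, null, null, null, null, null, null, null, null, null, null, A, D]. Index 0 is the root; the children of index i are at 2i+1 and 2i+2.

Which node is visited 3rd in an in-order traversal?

In-order visits the left subtree, then the node, then the right subtree.
At P: go left to N.
  At N: go left to E.
    At E: no left child.
    Visit E.
    At E: go right to S.
      At S: go left to G.
        G is a leaf — visit G.
      Visit S.
      At S: go right to Q.
        At Q: go left to A.
          A is a leaf — visit A.
        Visit Q.
        At Q: go right to D.
          D is a leaf — visit D.
  Visit N.
  At N: go right to L.
    At L: go left to T.
      T is a leaf — visit T.
    Visit L.
    At L: go right to H.
      H is a leaf — visit H.
Visit P.
At P: go right to V.
  At V: no left child.
  Visit V.
  At V: go right to C.
    At C: no left child.
    Visit C.
    At C: go right to K.
      K is a leaf — visit K.
Full in-order sequence: E, G, S, A, Q, D, N, T, L, H, P, V, C, K.

S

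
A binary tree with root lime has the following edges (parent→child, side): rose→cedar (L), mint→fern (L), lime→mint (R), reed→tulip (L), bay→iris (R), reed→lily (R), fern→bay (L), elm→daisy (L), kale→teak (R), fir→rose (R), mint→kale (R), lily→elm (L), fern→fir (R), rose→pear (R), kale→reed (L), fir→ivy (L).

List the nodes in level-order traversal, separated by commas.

lime, mint, fern, kale, bay, fir, reed, teak, iris, ivy, rose, tulip, lily, cedar, pear, elm, daisy

Level-order visits nodes level by level from the root, left to right within each level.
Level 0: lime
Level 1: mint
Level 2: fern, kale
Level 3: bay, fir, reed, teak
Level 4: iris, ivy, rose, tulip, lily
Level 5: cedar, pear, elm
Level 6: daisy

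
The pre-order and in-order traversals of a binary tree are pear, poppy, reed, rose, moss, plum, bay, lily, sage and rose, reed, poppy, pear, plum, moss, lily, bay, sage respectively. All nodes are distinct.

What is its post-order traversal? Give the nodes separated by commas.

The first element of pre-order is the root; it splits in-order into left and right subtrees.
Root pear: left subtree has 3 nodes {rose, reed, poppy}, right has 5 {plum, moss, lily, bay, sage}.
  Root poppy: left subtree has 2 nodes {rose, reed}, right has 0 { }.
    Root reed: left subtree has 1 node {rose}, right has 0 { }.
  Root moss: left subtree has 1 node {plum}, right has 3 {lily, bay, sage}.
    Root bay: left subtree has 1 node {lily}, right has 1 {sage}.

rose, reed, poppy, plum, lily, sage, bay, moss, pear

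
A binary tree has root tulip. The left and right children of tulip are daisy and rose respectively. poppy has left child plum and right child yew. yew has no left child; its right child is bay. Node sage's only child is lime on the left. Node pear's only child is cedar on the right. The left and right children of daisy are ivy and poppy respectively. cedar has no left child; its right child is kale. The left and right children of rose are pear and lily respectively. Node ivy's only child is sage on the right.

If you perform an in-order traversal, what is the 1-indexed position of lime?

In-order visits the left subtree, then the node, then the right subtree.
At tulip: go left to daisy.
  At daisy: go left to ivy.
    At ivy: no left child.
    Visit ivy.
    At ivy: go right to sage.
      At sage: go left to lime.
        lime is a leaf — visit lime.
      Visit sage.
      At sage: no right child.
  Visit daisy.
  At daisy: go right to poppy.
    At poppy: go left to plum.
      plum is a leaf — visit plum.
    Visit poppy.
    At poppy: go right to yew.
      At yew: no left child.
      Visit yew.
      At yew: go right to bay.
        bay is a leaf — visit bay.
Visit tulip.
At tulip: go right to rose.
  At rose: go left to pear.
    At pear: no left child.
    Visit pear.
    At pear: go right to cedar.
      At cedar: no left child.
      Visit cedar.
      At cedar: go right to kale.
        kale is a leaf — visit kale.
  Visit rose.
  At rose: go right to lily.
    lily is a leaf — visit lily.
Full in-order sequence: ivy, lime, sage, daisy, plum, poppy, yew, bay, tulip, pear, cedar, kale, rose, lily.

2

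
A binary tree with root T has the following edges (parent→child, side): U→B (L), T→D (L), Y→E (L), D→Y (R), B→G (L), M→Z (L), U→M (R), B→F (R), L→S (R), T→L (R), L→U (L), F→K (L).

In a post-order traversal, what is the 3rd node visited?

D

Post-order visits the left subtree, then the right subtree, then the node.
At T: go left to D.
  At D: no left child.
  At D: go right to Y.
    At Y: go left to E.
      E is a leaf — visit E.
    At Y: no right child.
    Visit Y.
  Visit D.
At T: go right to L.
  At L: go left to U.
    At U: go left to B.
      At B: go left to G.
        G is a leaf — visit G.
      At B: go right to F.
        At F: go left to K.
          K is a leaf — visit K.
        At F: no right child.
        Visit F.
      Visit B.
    At U: go right to M.
      At M: go left to Z.
        Z is a leaf — visit Z.
      At M: no right child.
      Visit M.
    Visit U.
  At L: go right to S.
    S is a leaf — visit S.
  Visit L.
Visit T.
Full post-order sequence: E, Y, D, G, K, F, B, Z, M, U, S, L, T.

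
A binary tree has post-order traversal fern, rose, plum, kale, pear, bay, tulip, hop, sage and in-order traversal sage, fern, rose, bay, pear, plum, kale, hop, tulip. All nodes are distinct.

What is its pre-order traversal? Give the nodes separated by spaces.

The last element of post-order is the root; it splits in-order into left and right subtrees.
Root sage: left subtree has 0 nodes { }, right has 8 {fern, rose, bay, pear, plum, kale, hop, tulip}.
  Root hop: left subtree has 6 nodes {fern, rose, bay, pear, plum, kale}, right has 1 {tulip}.
    Root bay: left subtree has 2 nodes {fern, rose}, right has 3 {pear, plum, kale}.
      Root rose: left subtree has 1 node {fern}, right has 0 { }.
      Root pear: left subtree has 0 nodes { }, right has 2 {plum, kale}.
        Root kale: left subtree has 1 node {plum}, right has 0 { }.

sage hop bay rose fern pear kale plum tulip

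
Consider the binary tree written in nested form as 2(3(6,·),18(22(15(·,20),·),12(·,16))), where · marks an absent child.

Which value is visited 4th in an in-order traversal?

In-order visits the left subtree, then the node, then the right subtree.
At 2: go left to 3.
  At 3: go left to 6.
    6 is a leaf — visit 6.
  Visit 3.
  At 3: no right child.
Visit 2.
At 2: go right to 18.
  At 18: go left to 22.
    At 22: go left to 15.
      At 15: no left child.
      Visit 15.
      At 15: go right to 20.
        20 is a leaf — visit 20.
    Visit 22.
    At 22: no right child.
  Visit 18.
  At 18: go right to 12.
    At 12: no left child.
    Visit 12.
    At 12: go right to 16.
      16 is a leaf — visit 16.
Full in-order sequence: 6, 3, 2, 15, 20, 22, 18, 12, 16.

15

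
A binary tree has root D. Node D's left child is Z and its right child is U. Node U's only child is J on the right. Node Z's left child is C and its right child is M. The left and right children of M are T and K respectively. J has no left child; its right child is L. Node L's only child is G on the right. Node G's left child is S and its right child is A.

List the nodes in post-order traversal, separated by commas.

Post-order visits the left subtree, then the right subtree, then the node.
At D: go left to Z.
  At Z: go left to C.
    C is a leaf — visit C.
  At Z: go right to M.
    At M: go left to T.
      T is a leaf — visit T.
    At M: go right to K.
      K is a leaf — visit K.
    Visit M.
  Visit Z.
At D: go right to U.
  At U: no left child.
  At U: go right to J.
    At J: no left child.
    At J: go right to L.
      At L: no left child.
      At L: go right to G.
        At G: go left to S.
          S is a leaf — visit S.
        At G: go right to A.
          A is a leaf — visit A.
        Visit G.
      Visit L.
    Visit J.
  Visit U.
Visit D.

C, T, K, M, Z, S, A, G, L, J, U, D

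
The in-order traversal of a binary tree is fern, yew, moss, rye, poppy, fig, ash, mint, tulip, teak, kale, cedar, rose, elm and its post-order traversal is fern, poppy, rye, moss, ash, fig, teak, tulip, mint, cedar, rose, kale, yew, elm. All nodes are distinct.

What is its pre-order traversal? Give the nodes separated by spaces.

elm yew fern kale mint fig moss rye poppy ash tulip teak rose cedar

The last element of post-order is the root; it splits in-order into left and right subtrees.
Root elm: left subtree has 13 nodes {fern, yew, moss, rye, poppy, fig, ash, mint, tulip, teak, kale, cedar, rose}, right has 0 { }.
  Root yew: left subtree has 1 node {fern}, right has 11 {moss, rye, poppy, fig, ash, mint, tulip, teak, kale, cedar, rose}.
    Root kale: left subtree has 8 nodes {moss, rye, poppy, fig, ash, mint, tulip, teak}, right has 2 {cedar, rose}.
      Root mint: left subtree has 5 nodes {moss, rye, poppy, fig, ash}, right has 2 {tulip, teak}.
        Root fig: left subtree has 3 nodes {moss, rye, poppy}, right has 1 {ash}.
          Root moss: left subtree has 0 nodes { }, right has 2 {rye, poppy}.
            Root rye: left subtree has 0 nodes { }, right has 1 {poppy}.
        Root tulip: left subtree has 0 nodes { }, right has 1 {teak}.
      Root rose: left subtree has 1 node {cedar}, right has 0 { }.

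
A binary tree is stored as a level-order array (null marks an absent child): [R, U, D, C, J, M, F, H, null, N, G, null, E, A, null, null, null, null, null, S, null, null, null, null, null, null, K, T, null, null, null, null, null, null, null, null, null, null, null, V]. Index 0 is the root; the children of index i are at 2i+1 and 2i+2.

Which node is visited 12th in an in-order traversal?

K

In-order visits the left subtree, then the node, then the right subtree.
At R: go left to U.
  At U: go left to C.
    At C: go left to H.
      H is a leaf — visit H.
    Visit C.
    At C: no right child.
  Visit U.
  At U: go right to J.
    At J: go left to N.
      At N: go left to S.
        At S: go left to V.
          V is a leaf — visit V.
        Visit S.
        At S: no right child.
      Visit N.
      At N: no right child.
    Visit J.
    At J: go right to G.
      G is a leaf — visit G.
Visit R.
At R: go right to D.
  At D: go left to M.
    At M: no left child.
    Visit M.
    At M: go right to E.
      At E: no left child.
      Visit E.
      At E: go right to K.
        K is a leaf — visit K.
  Visit D.
  At D: go right to F.
    At F: go left to A.
      At A: go left to T.
        T is a leaf — visit T.
      Visit A.
      At A: no right child.
    Visit F.
    At F: no right child.
Full in-order sequence: H, C, U, V, S, N, J, G, R, M, E, K, D, T, A, F.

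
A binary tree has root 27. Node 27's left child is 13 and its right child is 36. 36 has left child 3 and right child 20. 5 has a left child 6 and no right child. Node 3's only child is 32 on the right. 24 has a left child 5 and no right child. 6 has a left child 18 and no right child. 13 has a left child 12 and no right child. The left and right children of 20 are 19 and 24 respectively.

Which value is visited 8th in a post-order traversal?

Post-order visits the left subtree, then the right subtree, then the node.
At 27: go left to 13.
  At 13: go left to 12.
    12 is a leaf — visit 12.
  At 13: no right child.
  Visit 13.
At 27: go right to 36.
  At 36: go left to 3.
    At 3: no left child.
    At 3: go right to 32.
      32 is a leaf — visit 32.
    Visit 3.
  At 36: go right to 20.
    At 20: go left to 19.
      19 is a leaf — visit 19.
    At 20: go right to 24.
      At 24: go left to 5.
        At 5: go left to 6.
          At 6: go left to 18.
            18 is a leaf — visit 18.
          At 6: no right child.
          Visit 6.
        At 5: no right child.
        Visit 5.
      At 24: no right child.
      Visit 24.
    Visit 20.
  Visit 36.
Visit 27.
Full post-order sequence: 12, 13, 32, 3, 19, 18, 6, 5, 24, 20, 36, 27.

5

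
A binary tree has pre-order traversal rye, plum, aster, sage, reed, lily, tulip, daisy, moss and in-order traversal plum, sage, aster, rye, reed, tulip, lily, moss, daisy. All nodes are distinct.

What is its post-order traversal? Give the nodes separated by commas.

sage, aster, plum, tulip, moss, daisy, lily, reed, rye

The first element of pre-order is the root; it splits in-order into left and right subtrees.
Root rye: left subtree has 3 nodes {plum, sage, aster}, right has 5 {reed, tulip, lily, moss, daisy}.
  Root plum: left subtree has 0 nodes { }, right has 2 {sage, aster}.
    Root aster: left subtree has 1 node {sage}, right has 0 { }.
  Root reed: left subtree has 0 nodes { }, right has 4 {tulip, lily, moss, daisy}.
    Root lily: left subtree has 1 node {tulip}, right has 2 {moss, daisy}.
      Root daisy: left subtree has 1 node {moss}, right has 0 { }.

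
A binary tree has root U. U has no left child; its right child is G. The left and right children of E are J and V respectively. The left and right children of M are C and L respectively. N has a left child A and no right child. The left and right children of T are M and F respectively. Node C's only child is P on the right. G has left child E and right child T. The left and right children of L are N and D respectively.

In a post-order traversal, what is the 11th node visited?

Post-order visits the left subtree, then the right subtree, then the node.
At U: no left child.
At U: go right to G.
  At G: go left to E.
    At E: go left to J.
      J is a leaf — visit J.
    At E: go right to V.
      V is a leaf — visit V.
    Visit E.
  At G: go right to T.
    At T: go left to M.
      At M: go left to C.
        At C: no left child.
        At C: go right to P.
          P is a leaf — visit P.
        Visit C.
      At M: go right to L.
        At L: go left to N.
          At N: go left to A.
            A is a leaf — visit A.
          At N: no right child.
          Visit N.
        At L: go right to D.
          D is a leaf — visit D.
        Visit L.
      Visit M.
    At T: go right to F.
      F is a leaf — visit F.
    Visit T.
  Visit G.
Visit U.
Full post-order sequence: J, V, E, P, C, A, N, D, L, M, F, T, G, U.

F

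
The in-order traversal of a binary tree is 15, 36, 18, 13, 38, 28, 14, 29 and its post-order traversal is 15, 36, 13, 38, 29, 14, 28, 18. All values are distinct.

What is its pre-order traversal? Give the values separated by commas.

18, 36, 15, 28, 38, 13, 14, 29

The last element of post-order is the root; it splits in-order into left and right subtrees.
Root 18: left subtree has 2 nodes {15, 36}, right has 5 {13, 38, 28, 14, 29}.
  Root 36: left subtree has 1 node {15}, right has 0 { }.
  Root 28: left subtree has 2 nodes {13, 38}, right has 2 {14, 29}.
    Root 38: left subtree has 1 node {13}, right has 0 { }.
    Root 14: left subtree has 0 nodes { }, right has 1 {29}.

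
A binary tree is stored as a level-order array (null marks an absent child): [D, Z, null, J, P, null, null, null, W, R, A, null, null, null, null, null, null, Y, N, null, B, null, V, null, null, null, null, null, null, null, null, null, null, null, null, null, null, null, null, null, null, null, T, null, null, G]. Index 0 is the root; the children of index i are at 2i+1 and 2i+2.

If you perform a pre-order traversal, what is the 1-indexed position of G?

13

Pre-order visits the node, then its left subtree, then its right subtree.
Visit D.
At D: go left to Z.
  Visit Z.
  At Z: go left to J.
    Visit J.
    At J: no left child.
    At J: go right to W.
      Visit W.
      At W: go left to Y.
        Y is a leaf — visit Y.
      At W: go right to N.
        N is a leaf — visit N.
  At Z: go right to P.
    Visit P.
    At P: go left to R.
      Visit R.
      At R: no left child.
      At R: go right to B.
        Visit B.
        At B: no left child.
        At B: go right to T.
          T is a leaf — visit T.
    At P: go right to A.
      Visit A.
      At A: no left child.
      At A: go right to V.
        Visit V.
        At V: go left to G.
          G is a leaf — visit G.
        At V: no right child.
At D: no right child.
Full pre-order sequence: D, Z, J, W, Y, N, P, R, B, T, A, V, G.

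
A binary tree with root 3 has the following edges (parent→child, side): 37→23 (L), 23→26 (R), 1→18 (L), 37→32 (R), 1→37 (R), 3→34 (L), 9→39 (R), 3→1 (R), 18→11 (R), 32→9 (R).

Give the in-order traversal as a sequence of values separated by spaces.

In-order visits the left subtree, then the node, then the right subtree.
At 3: go left to 34.
  34 is a leaf — visit 34.
Visit 3.
At 3: go right to 1.
  At 1: go left to 18.
    At 18: no left child.
    Visit 18.
    At 18: go right to 11.
      11 is a leaf — visit 11.
  Visit 1.
  At 1: go right to 37.
    At 37: go left to 23.
      At 23: no left child.
      Visit 23.
      At 23: go right to 26.
        26 is a leaf — visit 26.
    Visit 37.
    At 37: go right to 32.
      At 32: no left child.
      Visit 32.
      At 32: go right to 9.
        At 9: no left child.
        Visit 9.
        At 9: go right to 39.
          39 is a leaf — visit 39.

34 3 18 11 1 23 26 37 32 9 39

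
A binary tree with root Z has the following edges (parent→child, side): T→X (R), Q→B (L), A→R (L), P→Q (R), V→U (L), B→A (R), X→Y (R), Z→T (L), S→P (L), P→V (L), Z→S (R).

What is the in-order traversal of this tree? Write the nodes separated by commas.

In-order visits the left subtree, then the node, then the right subtree.
At Z: go left to T.
  At T: no left child.
  Visit T.
  At T: go right to X.
    At X: no left child.
    Visit X.
    At X: go right to Y.
      Y is a leaf — visit Y.
Visit Z.
At Z: go right to S.
  At S: go left to P.
    At P: go left to V.
      At V: go left to U.
        U is a leaf — visit U.
      Visit V.
      At V: no right child.
    Visit P.
    At P: go right to Q.
      At Q: go left to B.
        At B: no left child.
        Visit B.
        At B: go right to A.
          At A: go left to R.
            R is a leaf — visit R.
          Visit A.
          At A: no right child.
      Visit Q.
      At Q: no right child.
  Visit S.
  At S: no right child.

T, X, Y, Z, U, V, P, B, R, A, Q, S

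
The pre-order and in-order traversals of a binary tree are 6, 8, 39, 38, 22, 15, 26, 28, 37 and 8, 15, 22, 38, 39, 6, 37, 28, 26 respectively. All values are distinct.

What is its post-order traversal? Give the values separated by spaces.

The first element of pre-order is the root; it splits in-order into left and right subtrees.
Root 6: left subtree has 5 nodes {8, 15, 22, 38, 39}, right has 3 {37, 28, 26}.
  Root 8: left subtree has 0 nodes { }, right has 4 {15, 22, 38, 39}.
    Root 39: left subtree has 3 nodes {15, 22, 38}, right has 0 { }.
      Root 38: left subtree has 2 nodes {15, 22}, right has 0 { }.
        Root 22: left subtree has 1 node {15}, right has 0 { }.
  Root 26: left subtree has 2 nodes {37, 28}, right has 0 { }.
    Root 28: left subtree has 1 node {37}, right has 0 { }.

15 22 38 39 8 37 28 26 6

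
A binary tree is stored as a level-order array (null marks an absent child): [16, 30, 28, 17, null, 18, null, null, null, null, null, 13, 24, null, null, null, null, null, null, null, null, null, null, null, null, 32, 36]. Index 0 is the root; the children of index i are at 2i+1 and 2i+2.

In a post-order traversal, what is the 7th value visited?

Post-order visits the left subtree, then the right subtree, then the node.
At 16: go left to 30.
  At 30: go left to 17.
    17 is a leaf — visit 17.
  At 30: no right child.
  Visit 30.
At 16: go right to 28.
  At 28: go left to 18.
    At 18: go left to 13.
      13 is a leaf — visit 13.
    At 18: go right to 24.
      At 24: go left to 32.
        32 is a leaf — visit 32.
      At 24: go right to 36.
        36 is a leaf — visit 36.
      Visit 24.
    Visit 18.
  At 28: no right child.
  Visit 28.
Visit 16.
Full post-order sequence: 17, 30, 13, 32, 36, 24, 18, 28, 16.

18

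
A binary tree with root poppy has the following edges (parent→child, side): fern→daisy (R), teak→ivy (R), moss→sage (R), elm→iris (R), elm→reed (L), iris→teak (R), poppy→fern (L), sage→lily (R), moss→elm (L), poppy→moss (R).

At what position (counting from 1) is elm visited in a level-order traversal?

Level-order visits nodes level by level from the root, left to right within each level.
Level 0: poppy
Level 1: fern, moss
Level 2: daisy, elm, sage
Level 3: reed, iris, lily
Level 4: teak
Level 5: ivy
Full level-order sequence: poppy, fern, moss, daisy, elm, sage, reed, iris, lily, teak, ivy.

5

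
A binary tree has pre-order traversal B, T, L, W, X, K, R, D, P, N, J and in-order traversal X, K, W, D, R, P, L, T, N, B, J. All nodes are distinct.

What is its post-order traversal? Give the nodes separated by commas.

The first element of pre-order is the root; it splits in-order into left and right subtrees.
Root B: left subtree has 9 nodes {X, K, W, D, R, P, L, T, N}, right has 1 {J}.
  Root T: left subtree has 7 nodes {X, K, W, D, R, P, L}, right has 1 {N}.
    Root L: left subtree has 6 nodes {X, K, W, D, R, P}, right has 0 { }.
      Root W: left subtree has 2 nodes {X, K}, right has 3 {D, R, P}.
        Root X: left subtree has 0 nodes { }, right has 1 {K}.
        Root R: left subtree has 1 node {D}, right has 1 {P}.

K, X, D, P, R, W, L, N, T, J, B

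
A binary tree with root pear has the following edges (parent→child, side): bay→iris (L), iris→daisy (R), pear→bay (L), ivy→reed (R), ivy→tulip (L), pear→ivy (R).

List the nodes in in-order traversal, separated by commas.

In-order visits the left subtree, then the node, then the right subtree.
At pear: go left to bay.
  At bay: go left to iris.
    At iris: no left child.
    Visit iris.
    At iris: go right to daisy.
      daisy is a leaf — visit daisy.
  Visit bay.
  At bay: no right child.
Visit pear.
At pear: go right to ivy.
  At ivy: go left to tulip.
    tulip is a leaf — visit tulip.
  Visit ivy.
  At ivy: go right to reed.
    reed is a leaf — visit reed.

iris, daisy, bay, pear, tulip, ivy, reed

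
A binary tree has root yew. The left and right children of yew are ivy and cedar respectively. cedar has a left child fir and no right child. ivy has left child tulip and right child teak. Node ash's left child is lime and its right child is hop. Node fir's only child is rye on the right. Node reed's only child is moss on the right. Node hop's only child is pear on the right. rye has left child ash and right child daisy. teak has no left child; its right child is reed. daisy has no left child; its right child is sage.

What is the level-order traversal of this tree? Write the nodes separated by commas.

yew, ivy, cedar, tulip, teak, fir, reed, rye, moss, ash, daisy, lime, hop, sage, pear

Level-order visits nodes level by level from the root, left to right within each level.
Level 0: yew
Level 1: ivy, cedar
Level 2: tulip, teak, fir
Level 3: reed, rye
Level 4: moss, ash, daisy
Level 5: lime, hop, sage
Level 6: pear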